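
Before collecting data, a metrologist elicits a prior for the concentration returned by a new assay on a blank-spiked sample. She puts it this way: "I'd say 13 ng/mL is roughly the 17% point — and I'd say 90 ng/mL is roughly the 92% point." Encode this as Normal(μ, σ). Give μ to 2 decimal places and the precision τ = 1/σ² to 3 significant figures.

For Normal(μ,σ), the p-quantile is μ + z_p·σ. Here z_{0.17} = -0.9542, z_{0.92} = 1.405.
So 13 = μ − 0.9542σ and 90 = μ + 1.405σ.
Subtracting: σ = (90 − 13)/(1.405 − (-0.9542)) = 32.64.
Then μ = 13 − (-0.9542)·32.64 = 44.14.
Precision τ = 1/σ² = 1/32.64² = 0.000939.

μ = 44.14, τ = 0.000939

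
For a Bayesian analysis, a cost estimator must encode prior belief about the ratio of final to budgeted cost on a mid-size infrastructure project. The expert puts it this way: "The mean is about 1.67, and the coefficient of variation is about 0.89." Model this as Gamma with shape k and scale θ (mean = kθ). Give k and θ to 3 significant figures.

For Gamma(k, scale θ): mean = kθ, variance = kθ², so CV = 1/√k.
CV = 0.89, hence k = 1/CV² = 1.26.
Then θ = mean/k = 1.67/1.26 = 1.32.

k ≈ 1.26, θ ≈ 1.32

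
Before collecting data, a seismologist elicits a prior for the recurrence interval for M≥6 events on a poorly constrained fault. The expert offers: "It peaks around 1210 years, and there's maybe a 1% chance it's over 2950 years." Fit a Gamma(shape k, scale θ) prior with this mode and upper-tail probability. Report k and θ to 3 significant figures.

k ≈ 6.94, θ ≈ 204

Gamma(k,θ) with k>1 has mode (k−1)θ, so θ = 1210/(k−1).
Need P(X < 2950) = 0.99 with θ tied to k this way. Start at k = 2, θ = 1210: P(X<2950) ≈ 0.700.
Too low — raise k to concentrate. Iterating converges to k ≈ 6.94.
Then θ = 1210/(6.94−1) ≈ 204.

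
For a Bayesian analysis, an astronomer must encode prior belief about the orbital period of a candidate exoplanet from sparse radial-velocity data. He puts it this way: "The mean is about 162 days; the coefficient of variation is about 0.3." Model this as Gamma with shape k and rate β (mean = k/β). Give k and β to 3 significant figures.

k ≈ 11.1, β ≈ 0.0686

For Gamma(k, rate β): mean = k/β, variance = k/β², so CV = 1/√k.
CV = 0.3, hence k = 1/CV² = 11.1.
Then β = k/mean = 11.1/162 = 0.0686.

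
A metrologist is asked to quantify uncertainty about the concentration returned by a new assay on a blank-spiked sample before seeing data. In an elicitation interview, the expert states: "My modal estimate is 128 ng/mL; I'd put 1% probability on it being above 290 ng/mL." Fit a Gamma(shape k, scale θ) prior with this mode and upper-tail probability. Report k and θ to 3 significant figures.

Gamma(k,θ) with k>1 has mode (k−1)θ, so θ = 128/(k−1).
Need P(X < 290) = 0.99 with θ tied to k this way. Start at k = 2, θ = 128: P(X<290) ≈ 0.661.
Too low — raise k to concentrate. Iterating converges to k ≈ 8.16.
Then θ = 128/(8.16−1) ≈ 17.9.

k ≈ 8.16, θ ≈ 17.9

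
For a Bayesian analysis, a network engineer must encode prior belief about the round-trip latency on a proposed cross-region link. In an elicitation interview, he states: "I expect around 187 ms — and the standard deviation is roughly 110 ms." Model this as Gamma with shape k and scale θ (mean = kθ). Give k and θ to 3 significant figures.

k ≈ 2.89, θ ≈ 64.7

For Gamma(k, scale θ): mean = kθ, variance = kθ², so CV = 1/√k.
CV = SD/mean = 110/187 = 0.5882, hence k = 1/CV² = 2.89.
Then θ = mean/k = 187/2.89 = 64.7.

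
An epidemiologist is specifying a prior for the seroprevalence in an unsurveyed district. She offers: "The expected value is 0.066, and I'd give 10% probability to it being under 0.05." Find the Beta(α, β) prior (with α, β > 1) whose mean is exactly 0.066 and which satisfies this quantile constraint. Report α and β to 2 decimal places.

α ≈ 24.26, β ≈ 343.29

With mean 0.066 fixed, write α = 0.066s, β = 0.934s where s = α+β.
Need P(θ < 0.05) = 0.1 under Beta(0.066s, 0.934s). Normal approximation: (q−m)/√(m(1−m)/s) ≈ z_{0.1} = -1.28, so s ≈ 0.066·0.934·(-1.28)²/(0.05−0.066)² = 395.5.
At s = 395.5: P(θ<0.05) ≈ 0.091. Adjusting to match 0.1 gives s ≈ 367.55.
So α = 0.066·367.55 ≈ 24.26, β = 0.934·367.55 ≈ 343.29.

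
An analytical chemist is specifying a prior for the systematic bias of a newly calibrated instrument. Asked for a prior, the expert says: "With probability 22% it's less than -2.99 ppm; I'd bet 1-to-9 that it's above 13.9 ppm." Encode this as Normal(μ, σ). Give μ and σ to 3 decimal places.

μ = 3.361, σ = 8.224

The p-quantile of Normal(μ,σ) is μ + z_p·σ, with z_{0.22} = -0.7722 and z_{0.9} = 1.282.
Eliminate σ: μ = (z₂·x₁ − z₁·x₂)/(z₂ − z₁) = (1.282·-2.99 − (-0.7722)·13.9)/2.054 = 3.361.
Then σ = (x₂ − x₁)/(z₂ − z₁) = (13.9 − -2.99)/2.054 = 8.224.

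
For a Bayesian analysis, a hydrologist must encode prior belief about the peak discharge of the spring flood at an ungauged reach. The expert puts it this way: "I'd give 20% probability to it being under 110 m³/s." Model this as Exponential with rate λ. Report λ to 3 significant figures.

λ ≈ 0.00203

P(T < 110.0) = 1 − e^(−λ·110.0) = 0.2, so λ = −ln(1−0.2)/110.0 = −ln(0.8)/110.0 = 0.00203.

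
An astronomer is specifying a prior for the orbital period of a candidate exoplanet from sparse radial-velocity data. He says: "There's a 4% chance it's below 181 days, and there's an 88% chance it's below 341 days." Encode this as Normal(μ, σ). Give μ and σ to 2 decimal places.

μ = 276.74, σ = 54.69

For Normal(μ,σ), the p-quantile is μ + z_p·σ. Here z_{0.04} = -1.751, z_{0.88} = 1.175.
So 181 = μ − 1.751σ and 341 = μ + 1.175σ.
Subtracting: σ = (341 − 181)/(1.175 − (-1.751)) = 54.69.
Then μ = 181 − (-1.751)·54.69 = 276.74.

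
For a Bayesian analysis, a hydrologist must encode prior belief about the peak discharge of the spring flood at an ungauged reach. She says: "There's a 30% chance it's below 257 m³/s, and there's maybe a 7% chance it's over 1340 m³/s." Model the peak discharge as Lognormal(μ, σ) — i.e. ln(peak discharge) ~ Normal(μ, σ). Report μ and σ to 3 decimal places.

μ ≈ 5.982, σ ≈ 0.826

If T ~ Lognormal(μ,σ) then ln T ~ Normal(μ,σ), so the p-quantile of ln T is μ + z_p·σ.
ln(257) = 5.549 and ln(1340) = 7.2; z_{0.3} = -0.5244, z_{0.93} = 1.476.
σ = (7.2 − 5.549)/(1.476 − (-0.5244)) = 0.826.
μ = 5.549 − (-0.5244)·0.826 = 5.982.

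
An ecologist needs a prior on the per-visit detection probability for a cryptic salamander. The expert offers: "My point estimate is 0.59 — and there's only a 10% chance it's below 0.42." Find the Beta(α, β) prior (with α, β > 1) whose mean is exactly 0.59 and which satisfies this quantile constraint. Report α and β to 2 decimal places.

With mean 0.59 fixed, write α = 0.59s, β = 0.41s where s = α+β.
Need P(θ < 0.42) = 0.1 under Beta(0.59s, 0.41s). Normal approximation: (q−m)/√(m(1−m)/s) ≈ z_{0.1} = -1.28, so s ≈ 0.59·0.41·(-1.28)²/(0.42−0.59)² = 13.7.
At s = 13.7: P(θ<0.42) ≈ 0.101. Adjusting to match 0.1 gives s ≈ 13.86.
So α = 0.59·13.86 ≈ 8.18, β = 0.41·13.86 ≈ 5.68.

α ≈ 8.18, β ≈ 5.68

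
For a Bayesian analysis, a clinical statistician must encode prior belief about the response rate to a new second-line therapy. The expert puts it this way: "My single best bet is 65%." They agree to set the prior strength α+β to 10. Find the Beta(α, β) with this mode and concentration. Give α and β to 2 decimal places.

For α,β > 1 the Beta mode is (α−1)/(α+β−2). With α+β = 10, the mode is (α−1)/8.
Set (α−1)/8 = 0.65 → α = 1 + 0.65·8 = 6.20.
β = 10 − α = 3.80.

α = 6.20, β = 3.80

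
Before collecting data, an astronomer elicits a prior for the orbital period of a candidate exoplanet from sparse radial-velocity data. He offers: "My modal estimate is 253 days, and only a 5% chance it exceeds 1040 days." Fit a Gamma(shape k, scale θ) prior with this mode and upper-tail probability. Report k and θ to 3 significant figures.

Gamma(k,θ) with k>1 has mode (k−1)θ, so θ = 253/(k−1).
Need P(X < 1040) = 0.95 with θ tied to k this way. Start at k = 2, θ = 253: P(X<1040) ≈ 0.916.
Too low — raise k to concentrate. Iterating converges to k ≈ 2.25.
Then θ = 253/(2.25−1) ≈ 202.

k ≈ 2.25, θ ≈ 202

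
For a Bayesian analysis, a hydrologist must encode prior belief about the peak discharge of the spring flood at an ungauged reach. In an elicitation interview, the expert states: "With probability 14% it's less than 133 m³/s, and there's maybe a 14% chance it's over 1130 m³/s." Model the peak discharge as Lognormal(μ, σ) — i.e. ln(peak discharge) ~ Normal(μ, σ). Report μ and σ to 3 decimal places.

μ ≈ 5.960, σ ≈ 0.990

If T ~ Lognormal(μ,σ) then ln T ~ Normal(μ,σ), so the p-quantile of ln T is μ + z_p·σ.
ln(133) = 4.89 and ln(1130) = 7.03; z_{0.14} = -1.08, z_{0.86} = 1.08.
σ = (7.03 − 4.89)/(1.08 − (-1.08)) = 0.990.
μ = 4.89 − (-1.08)·0.990 = 5.960.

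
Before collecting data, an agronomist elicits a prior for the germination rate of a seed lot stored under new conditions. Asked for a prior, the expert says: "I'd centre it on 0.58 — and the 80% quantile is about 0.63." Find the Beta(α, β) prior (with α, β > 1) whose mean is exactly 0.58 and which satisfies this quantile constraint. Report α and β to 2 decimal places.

With mean 0.58 fixed, write α = 0.58s, β = 0.42s where s = α+β.
Need P(θ < 0.63) = 0.8 under Beta(0.58s, 0.42s). Normal approximation: (q−m)/√(m(1−m)/s) ≈ z_{0.8} = 0.842, so s ≈ 0.58·0.42·(0.842)²/(0.63−0.58)² = 69.0.
At s = 69.0: P(θ<0.63) ≈ 0.799. Adjusting to match 0.8 gives s ≈ 69.73.
So α = 0.58·69.73 ≈ 40.45, β = 0.42·69.73 ≈ 29.29.

α ≈ 40.45, β ≈ 29.29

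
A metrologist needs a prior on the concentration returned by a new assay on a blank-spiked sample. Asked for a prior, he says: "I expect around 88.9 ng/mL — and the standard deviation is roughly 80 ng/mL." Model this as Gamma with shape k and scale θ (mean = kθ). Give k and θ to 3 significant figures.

k ≈ 1.23, θ ≈ 72

For Gamma(k, scale θ): mean = kθ, variance = kθ², so CV = 1/√k.
CV = SD/mean = 80/88.9 = 0.8999, hence k = 1/CV² = 1.23.
Then θ = mean/k = 88.9/1.23 = 72.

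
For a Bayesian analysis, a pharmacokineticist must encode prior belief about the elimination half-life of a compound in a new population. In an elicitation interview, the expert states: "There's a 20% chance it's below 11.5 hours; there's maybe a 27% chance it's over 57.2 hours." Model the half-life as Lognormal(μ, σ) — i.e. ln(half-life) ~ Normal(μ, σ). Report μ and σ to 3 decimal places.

μ ≈ 3.371, σ ≈ 1.103

If T ~ Lognormal(μ,σ) then ln T ~ Normal(μ,σ), so the p-quantile of ln T is μ + z_p·σ.
ln(11.5) = 2.442 and ln(57.2) = 4.047; z_{0.2} = -0.8416, z_{0.73} = 0.6128.
σ = (4.047 − 2.442)/(0.6128 − (-0.8416)) = 1.103.
μ = 2.442 − (-0.8416)·1.103 = 3.371.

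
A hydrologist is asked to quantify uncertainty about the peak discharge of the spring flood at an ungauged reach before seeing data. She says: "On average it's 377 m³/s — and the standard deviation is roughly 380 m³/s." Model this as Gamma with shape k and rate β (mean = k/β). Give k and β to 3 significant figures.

For Gamma(k, rate β): mean = k/β, variance = k/β², so CV = 1/√k.
CV = SD/mean = 380/377 = 1.008, hence k = 1/CV² = 0.984.
Then β = k/mean = 0.984/377 = 0.00261.

k ≈ 0.984, β ≈ 0.00261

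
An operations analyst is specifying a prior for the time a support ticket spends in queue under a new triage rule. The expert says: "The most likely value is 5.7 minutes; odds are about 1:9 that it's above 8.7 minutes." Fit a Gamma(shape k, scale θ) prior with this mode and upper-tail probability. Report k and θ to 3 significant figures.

Gamma(k,θ) with k>1 has mode (k−1)θ, so θ = 5.7/(k−1).
Need P(X < 8.7) = 0.9 with θ tied to k this way. Start at k = 2, θ = 5.7: P(X<8.7) ≈ 0.451.
Too low — raise k to concentrate. Iterating converges to k ≈ 11.4.
Then θ = 5.7/(11.4−1) ≈ 0.546.

k ≈ 11.4, θ ≈ 0.546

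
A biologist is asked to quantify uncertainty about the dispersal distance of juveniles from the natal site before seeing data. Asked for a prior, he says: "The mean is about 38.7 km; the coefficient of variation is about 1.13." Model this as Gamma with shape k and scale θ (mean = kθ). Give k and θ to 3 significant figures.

k ≈ 0.783, θ ≈ 49.4

For Gamma(k, scale θ): mean = kθ, variance = kθ², so CV = 1/√k.
CV = 1.13, hence k = 1/CV² = 0.783.
Then θ = mean/k = 38.7/0.783 = 49.4.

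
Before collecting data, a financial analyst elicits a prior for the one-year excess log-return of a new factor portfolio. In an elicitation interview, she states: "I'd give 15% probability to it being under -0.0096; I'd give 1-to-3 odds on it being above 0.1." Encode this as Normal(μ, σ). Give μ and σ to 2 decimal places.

The p-quantile of Normal(μ,σ) is μ + z_p·σ, with z_{0.15} = -1.036 and z_{0.75} = 0.6745.
Eliminate σ: μ = (z₂·x₁ − z₁·x₂)/(z₂ − z₁) = (0.6745·-0.0096 − (-1.036)·0.1)/1.711 = 0.06.
Then σ = (x₂ − x₁)/(z₂ − z₁) = (0.1 − -0.0096)/1.711 = 0.06.

μ = 0.06, σ = 0.06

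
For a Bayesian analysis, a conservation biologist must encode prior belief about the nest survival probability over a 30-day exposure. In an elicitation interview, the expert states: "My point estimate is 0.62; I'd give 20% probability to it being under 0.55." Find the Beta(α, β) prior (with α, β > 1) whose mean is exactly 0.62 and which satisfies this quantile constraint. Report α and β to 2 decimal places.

α ≈ 20.75, β ≈ 12.72

With mean 0.62 fixed, write α = 0.62s, β = 0.38s where s = α+β.
Need P(θ < 0.55) = 0.2 under Beta(0.62s, 0.38s). Normal approximation: (q−m)/√(m(1−m)/s) ≈ z_{0.2} = -0.842, so s ≈ 0.62·0.38·(-0.842)²/(0.55−0.62)² = 34.1.
At s = 34.1: P(θ<0.55) ≈ 0.198. Adjusting to match 0.2 gives s ≈ 33.47.
So α = 0.62·33.47 ≈ 20.75, β = 0.38·33.47 ≈ 12.72.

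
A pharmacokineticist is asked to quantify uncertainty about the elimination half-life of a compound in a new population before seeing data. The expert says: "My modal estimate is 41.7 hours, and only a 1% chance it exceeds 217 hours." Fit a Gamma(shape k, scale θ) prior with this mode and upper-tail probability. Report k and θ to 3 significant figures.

k ≈ 2.42, θ ≈ 29.3

Gamma(k,θ) with k>1 has mode (k−1)θ, so θ = 41.7/(k−1).
Need P(X < 217) = 0.99 with θ tied to k this way. Start at k = 2, θ = 41.7: P(X<217) ≈ 0.966.
Too low — raise k to concentrate. Iterating converges to k ≈ 2.42.
Then θ = 41.7/(2.42−1) ≈ 29.3.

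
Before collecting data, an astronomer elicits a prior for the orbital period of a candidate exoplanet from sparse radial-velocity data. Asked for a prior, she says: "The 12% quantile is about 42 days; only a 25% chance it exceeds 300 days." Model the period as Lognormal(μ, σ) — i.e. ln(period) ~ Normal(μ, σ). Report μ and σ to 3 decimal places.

μ ≈ 4.987, σ ≈ 1.063

If T ~ Lognormal(μ,σ) then ln T ~ Normal(μ,σ), so the p-quantile of ln T is μ + z_p·σ.
ln(42) = 3.738 and ln(300) = 5.704; z_{0.12} = -1.175, z_{0.75} = 0.6745.
σ = (5.704 − 3.738)/(0.6745 − (-1.175)) = 1.063.
μ = 3.738 − (-1.175)·1.063 = 4.987.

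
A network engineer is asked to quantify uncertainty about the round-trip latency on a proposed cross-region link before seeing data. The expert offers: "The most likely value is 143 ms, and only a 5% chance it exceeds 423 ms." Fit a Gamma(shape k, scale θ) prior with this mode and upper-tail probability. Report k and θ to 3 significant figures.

k ≈ 3.26, θ ≈ 63.3

Gamma(k,θ) with k>1 has mode (k−1)θ, so θ = 143/(k−1).
Need P(X < 423) = 0.95 with θ tied to k this way. Start at k = 2, θ = 143: P(X<423) ≈ 0.794.
Too low — raise k to concentrate. Iterating converges to k ≈ 3.26.
Then θ = 143/(3.26−1) ≈ 63.3.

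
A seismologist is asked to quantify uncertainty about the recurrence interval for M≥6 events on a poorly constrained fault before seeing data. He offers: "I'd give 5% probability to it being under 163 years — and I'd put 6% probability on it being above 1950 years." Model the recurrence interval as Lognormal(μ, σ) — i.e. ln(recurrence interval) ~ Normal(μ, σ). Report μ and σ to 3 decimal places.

If T ~ Lognormal(μ,σ) then ln T ~ Normal(μ,σ), so the p-quantile of ln T is μ + z_p·σ.
ln(163) = 5.094 and ln(1950) = 7.576; z_{0.05} = -1.645, z_{0.94} = 1.555.
σ = (7.576 − 5.094)/(1.555 − (-1.645)) = 0.776.
μ = 5.094 − (-1.645)·0.776 = 6.370.

μ ≈ 6.370, σ ≈ 0.776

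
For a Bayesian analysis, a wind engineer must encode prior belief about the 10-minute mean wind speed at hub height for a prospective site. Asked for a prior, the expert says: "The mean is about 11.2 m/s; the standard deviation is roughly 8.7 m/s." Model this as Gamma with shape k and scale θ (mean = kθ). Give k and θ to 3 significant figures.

For Gamma(k, scale θ): mean = kθ, variance = kθ², so CV = 1/√k.
CV = SD/mean = 8.7/11.2 = 0.7768, hence k = 1/CV² = 1.66.
Then θ = mean/k = 11.2/1.66 = 6.76.

k ≈ 1.66, θ ≈ 6.76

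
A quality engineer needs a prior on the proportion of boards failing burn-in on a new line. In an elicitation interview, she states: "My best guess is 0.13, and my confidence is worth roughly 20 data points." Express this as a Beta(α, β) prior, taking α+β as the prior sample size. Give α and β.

Under the effective-sample-size interpretation, Beta(α, β) has prior mean α/(α+β) and prior sample size α+β.
So α+β = 20 and α/(α+β) = 0.13, giving α = 0.13·20 = 2.6 and β = 20 − 2.6 = 17.4.

α = 2.6, β = 17.4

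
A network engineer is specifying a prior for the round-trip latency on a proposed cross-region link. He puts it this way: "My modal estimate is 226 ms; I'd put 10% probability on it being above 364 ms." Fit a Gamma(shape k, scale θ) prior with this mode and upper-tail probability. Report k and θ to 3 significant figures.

k ≈ 9.28, θ ≈ 27.3

Gamma(k,θ) with k>1 has mode (k−1)θ, so θ = 226/(k−1).
Need P(X < 364) = 0.9 with θ tied to k this way. Start at k = 2, θ = 226: P(X<364) ≈ 0.478.
Too low — raise k to concentrate. Iterating converges to k ≈ 9.28.
Then θ = 226/(9.28−1) ≈ 27.3.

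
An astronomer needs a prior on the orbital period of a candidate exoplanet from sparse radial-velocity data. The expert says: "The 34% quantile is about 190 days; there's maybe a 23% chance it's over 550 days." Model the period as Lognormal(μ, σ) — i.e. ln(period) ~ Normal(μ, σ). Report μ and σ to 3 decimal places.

If T ~ Lognormal(μ,σ) then ln T ~ Normal(μ,σ), so the p-quantile of ln T is μ + z_p·σ.
ln(190) = 5.247 and ln(550) = 6.31; z_{0.34} = -0.4125, z_{0.77} = 0.7388.
σ = (6.31 − 5.247)/(0.7388 − (-0.4125)) = 0.923.
μ = 5.247 − (-0.4125)·0.923 = 5.628.

μ ≈ 5.628, σ ≈ 0.923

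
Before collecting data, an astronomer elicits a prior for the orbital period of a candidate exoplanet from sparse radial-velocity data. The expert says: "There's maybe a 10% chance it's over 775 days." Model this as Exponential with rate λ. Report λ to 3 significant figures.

P(T > 775.0) = e^(−λ·775.0) = 0.1, so λ = −ln(0.1)/775.0 = 0.00297.

λ ≈ 0.00297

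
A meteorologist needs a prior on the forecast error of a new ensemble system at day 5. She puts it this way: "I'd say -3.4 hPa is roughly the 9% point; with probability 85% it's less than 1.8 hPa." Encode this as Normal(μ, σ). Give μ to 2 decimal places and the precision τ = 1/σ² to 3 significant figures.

For Normal(μ,σ), the p-quantile is μ + z_p·σ. Here z_{0.09} = -1.341, z_{0.85} = 1.036.
So -3.4 = μ − 1.341σ and 1.8 = μ + 1.036σ.
Subtracting: σ = (1.8 − -3.4)/(1.036 − (-1.341)) = 2.19.
Then μ = -3.4 − (-1.341)·2.19 = -0.47.
Precision τ = 1/σ² = 1/2.187² = 0.209.

μ = -0.47, τ = 0.209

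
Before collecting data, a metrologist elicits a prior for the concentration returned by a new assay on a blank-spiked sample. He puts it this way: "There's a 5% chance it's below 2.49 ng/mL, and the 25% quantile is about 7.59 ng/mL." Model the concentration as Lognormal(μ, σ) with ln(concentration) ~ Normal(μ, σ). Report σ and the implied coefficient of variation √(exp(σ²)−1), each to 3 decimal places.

σ ≈ 1.149, CV ≈ 1.655

If T ~ Lognormal(μ,σ) then ln T ~ Normal(μ,σ), so the p-quantile of ln T is μ + z_p·σ.
ln(2.49) = 0.9123 and ln(7.59) = 2.027; z_{0.05} = -1.645, z_{0.25} = -0.6745.
σ = (2.027 − 0.9123)/(-0.6745 − (-1.645)) = 1.149.
μ = 0.9123 − (-1.645)·1.149 = 2.802.
CV = √(exp(σ²)−1) = √(exp(1.3193)−1) = 1.655.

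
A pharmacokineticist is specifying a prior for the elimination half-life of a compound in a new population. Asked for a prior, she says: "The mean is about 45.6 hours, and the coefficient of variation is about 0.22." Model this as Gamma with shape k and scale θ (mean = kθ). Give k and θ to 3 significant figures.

For Gamma(k, scale θ): mean = kθ, variance = kθ², so CV = 1/√k.
CV = 0.22, hence k = 1/CV² = 20.7.
Then θ = mean/k = 45.6/20.7 = 2.21.

k ≈ 20.7, θ ≈ 2.21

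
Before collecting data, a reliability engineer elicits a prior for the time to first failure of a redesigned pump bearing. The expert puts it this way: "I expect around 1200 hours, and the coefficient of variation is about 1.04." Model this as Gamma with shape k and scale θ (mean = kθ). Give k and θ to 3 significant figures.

k ≈ 0.925, θ ≈ 1300

For Gamma(k, scale θ): mean = kθ, variance = kθ², so CV = 1/√k.
CV = 1.04, hence k = 1/CV² = 0.925.
Then θ = mean/k = 1200/0.925 = 1300.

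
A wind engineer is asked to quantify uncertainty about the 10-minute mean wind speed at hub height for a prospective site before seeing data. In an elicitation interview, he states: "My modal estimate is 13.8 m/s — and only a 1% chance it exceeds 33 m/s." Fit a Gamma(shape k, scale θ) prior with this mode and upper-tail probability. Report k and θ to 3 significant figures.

Gamma(k,θ) with k>1 has mode (k−1)θ, so θ = 13.8/(k−1).
Need P(X < 33) = 0.99 with θ tied to k this way. Start at k = 2, θ = 13.8: P(X<33) ≈ 0.690.
Too low — raise k to concentrate. Iterating converges to k ≈ 7.23.
Then θ = 13.8/(7.23−1) ≈ 2.21.

k ≈ 7.23, θ ≈ 2.21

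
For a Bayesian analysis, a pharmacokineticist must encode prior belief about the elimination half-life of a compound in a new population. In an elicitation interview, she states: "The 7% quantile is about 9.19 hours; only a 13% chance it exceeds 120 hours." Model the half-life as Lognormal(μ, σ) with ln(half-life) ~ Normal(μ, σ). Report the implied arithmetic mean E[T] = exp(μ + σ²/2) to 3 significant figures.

E[T] ≈ 64.2 hours

If T ~ Lognormal(μ,σ) then ln T ~ Normal(μ,σ), so the p-quantile of ln T is μ + z_p·σ.
ln(9.19) = 2.218 and ln(120) = 4.787; z_{0.07} = -1.476, z_{0.87} = 1.126.
σ = (4.787 − 2.218)/(1.126 − (-1.476)) = 0.987.
μ = 2.218 − (-1.476)·0.987 = 3.675.
E[T] = exp(μ + σ²/2) = exp(3.675 + 0.4875) = 64.2 hours.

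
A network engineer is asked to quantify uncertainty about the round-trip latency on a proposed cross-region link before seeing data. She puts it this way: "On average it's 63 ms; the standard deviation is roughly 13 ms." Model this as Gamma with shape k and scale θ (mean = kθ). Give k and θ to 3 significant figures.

k ≈ 23.5, θ ≈ 2.68

For Gamma(k, scale θ): mean = kθ, variance = kθ², so CV = 1/√k.
CV = SD/mean = 13/63 = 0.2063, hence k = 1/CV² = 23.5.
Then θ = mean/k = 63/23.5 = 2.68.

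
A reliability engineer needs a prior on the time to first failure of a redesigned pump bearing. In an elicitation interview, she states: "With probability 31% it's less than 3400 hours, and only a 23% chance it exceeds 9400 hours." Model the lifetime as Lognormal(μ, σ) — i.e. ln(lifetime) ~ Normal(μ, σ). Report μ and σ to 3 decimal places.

μ ≈ 8.540, σ ≈ 0.824

If T ~ Lognormal(μ,σ) then ln T ~ Normal(μ,σ), so the p-quantile of ln T is μ + z_p·σ.
ln(3400) = 8.132 and ln(9400) = 9.148; z_{0.31} = -0.4959, z_{0.77} = 0.7388.
σ = (9.148 − 8.132)/(0.7388 − (-0.4959)) = 0.824.
μ = 8.132 − (-0.4959)·0.824 = 8.540.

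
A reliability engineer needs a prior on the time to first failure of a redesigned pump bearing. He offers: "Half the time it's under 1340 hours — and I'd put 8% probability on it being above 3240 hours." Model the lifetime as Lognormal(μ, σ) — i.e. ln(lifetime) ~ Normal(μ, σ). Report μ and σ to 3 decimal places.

If T ~ Lognormal(μ,σ) then ln T ~ Normal(μ,σ), so the p-quantile of ln T is μ + z_p·σ.
ln(1340) = 7.2 and ln(3240) = 8.083; z_{0.5} = 0, z_{0.92} = 1.405.
σ = (8.083 − 7.2)/(1.405 − (0)) = 0.628.
μ = 7.2 − (0)·0.628 = 7.200.

μ ≈ 7.200, σ ≈ 0.628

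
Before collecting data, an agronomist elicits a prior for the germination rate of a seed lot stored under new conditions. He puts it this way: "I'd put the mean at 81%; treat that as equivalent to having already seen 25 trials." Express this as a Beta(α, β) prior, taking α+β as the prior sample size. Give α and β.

α = 20.25, β = 4.75

Under the effective-sample-size interpretation, Beta(α, β) has prior mean α/(α+β) and prior sample size α+β.
So α+β = 25 and α/(α+β) = 0.81, giving α = 0.81·25 = 20.25 and β = 25 − 20.25 = 4.75.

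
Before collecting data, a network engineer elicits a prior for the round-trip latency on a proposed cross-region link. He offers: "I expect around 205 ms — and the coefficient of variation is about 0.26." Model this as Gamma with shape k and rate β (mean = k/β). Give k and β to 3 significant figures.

For Gamma(k, rate β): mean = k/β, variance = k/β², so CV = 1/√k.
CV = 0.26, hence k = 1/CV² = 14.8.
Then β = k/mean = 14.8/205 = 0.0722.

k ≈ 14.8, β ≈ 0.0722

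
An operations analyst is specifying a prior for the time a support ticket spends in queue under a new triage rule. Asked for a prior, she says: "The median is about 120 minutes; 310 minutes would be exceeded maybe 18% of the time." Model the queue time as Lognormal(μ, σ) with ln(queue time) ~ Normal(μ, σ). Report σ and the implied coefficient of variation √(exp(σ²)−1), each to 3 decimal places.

If T ~ Lognormal(μ,σ) then ln T ~ Normal(μ,σ), so the p-quantile of ln T is μ + z_p·σ.
ln(120) = 4.787 and ln(310) = 5.737; z_{0.5} = 0, z_{0.82} = 0.9154.
σ = (5.737 − 4.787)/(0.9154 − (0)) = 1.037.
μ = 4.787 − (0)·1.037 = 4.787.
CV = √(exp(σ²)−1) = √(exp(1.0750)−1) = 1.389.

σ ≈ 1.037, CV ≈ 1.389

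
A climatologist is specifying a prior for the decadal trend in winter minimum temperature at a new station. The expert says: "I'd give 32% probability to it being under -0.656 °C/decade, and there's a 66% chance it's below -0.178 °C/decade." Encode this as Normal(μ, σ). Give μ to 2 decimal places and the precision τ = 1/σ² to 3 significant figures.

μ = -0.40, τ = 3.39

For Normal(μ,σ), the p-quantile is μ + z_p·σ. Here z_{0.32} = -0.4677, z_{0.66} = 0.4125.
So -0.656 = μ − 0.4677σ and -0.178 = μ + 0.4125σ.
Subtracting: σ = (-0.178 − -0.656)/(0.4125 − (-0.4677)) = 0.54.
Then μ = -0.656 − (-0.4677)·0.54 = -0.40.
Precision τ = 1/σ² = 1/0.5431² = 3.39.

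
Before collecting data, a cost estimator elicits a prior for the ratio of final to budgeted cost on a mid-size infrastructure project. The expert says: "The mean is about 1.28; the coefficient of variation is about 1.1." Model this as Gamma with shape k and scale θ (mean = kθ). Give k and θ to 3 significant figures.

For Gamma(k, scale θ): mean = kθ, variance = kθ², so CV = 1/√k.
CV = 1.1, hence k = 1/CV² = 0.826.
Then θ = mean/k = 1.28/0.826 = 1.55.

k ≈ 0.826, θ ≈ 1.55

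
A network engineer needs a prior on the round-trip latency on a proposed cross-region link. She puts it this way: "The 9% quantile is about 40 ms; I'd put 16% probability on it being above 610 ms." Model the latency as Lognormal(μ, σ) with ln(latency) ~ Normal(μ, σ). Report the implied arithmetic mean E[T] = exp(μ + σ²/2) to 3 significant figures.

E[T] ≈ 378 ms

If T ~ Lognormal(μ,σ) then ln T ~ Normal(μ,σ), so the p-quantile of ln T is μ + z_p·σ.
ln(40) = 3.689 and ln(610) = 6.413; z_{0.09} = -1.341, z_{0.84} = 0.9945.
σ = (6.413 − 3.689)/(0.9945 − (-1.341)) = 1.167.
μ = 3.689 − (-1.341)·1.167 = 5.253.
E[T] = exp(μ + σ²/2) = exp(5.253 + 0.6806) = 378 ms.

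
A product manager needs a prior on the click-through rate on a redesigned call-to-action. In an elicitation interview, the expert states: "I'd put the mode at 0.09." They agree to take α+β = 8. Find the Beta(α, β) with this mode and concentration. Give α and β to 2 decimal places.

α = 1.54, β = 6.46

For α,β > 1 the Beta mode is (α−1)/(α+β−2). With α+β = 8, the mode is (α−1)/6.
Set (α−1)/6 = 0.09 → α = 1 + 0.09·6 = 1.54.
β = 8 − α = 6.46.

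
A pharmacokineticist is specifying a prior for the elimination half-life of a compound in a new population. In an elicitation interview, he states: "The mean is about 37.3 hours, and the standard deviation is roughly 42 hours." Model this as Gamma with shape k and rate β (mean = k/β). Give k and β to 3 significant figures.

k ≈ 0.789, β ≈ 0.0211

For Gamma(k, rate β): mean = k/β, variance = k/β², so CV = 1/√k.
CV = SD/mean = 42/37.3 = 1.126, hence k = 1/CV² = 0.789.
Then β = k/mean = 0.789/37.3 = 0.0211.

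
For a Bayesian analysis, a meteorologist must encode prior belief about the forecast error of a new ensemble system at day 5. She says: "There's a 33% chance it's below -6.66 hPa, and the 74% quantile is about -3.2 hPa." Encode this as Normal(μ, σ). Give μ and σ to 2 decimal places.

μ = -5.25, σ = 3.19

For Normal(μ,σ), the p-quantile is μ + z_p·σ. Here z_{0.33} = -0.4399, z_{0.74} = 0.6433.
So -6.66 = μ − 0.4399σ and -3.2 = μ + 0.6433σ.
Subtracting: σ = (-3.2 − -6.66)/(0.6433 − (-0.4399)) = 3.19.
Then μ = -6.66 − (-0.4399)·3.19 = -5.25.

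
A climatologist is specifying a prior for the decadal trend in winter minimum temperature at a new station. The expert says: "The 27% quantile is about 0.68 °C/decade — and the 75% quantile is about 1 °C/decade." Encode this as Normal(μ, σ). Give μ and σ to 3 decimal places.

For Normal(μ,σ), the p-quantile is μ + z_p·σ. Here z_{0.27} = -0.6128, z_{0.75} = 0.6745.
So 0.68 = μ − 0.6128σ and 1 = μ + 0.6745σ.
Subtracting: σ = (1 − 0.68)/(0.6745 − (-0.6128)) = 0.249.
Then μ = 0.68 − (-0.6128)·0.249 = 0.832.

μ = 0.832, σ = 0.249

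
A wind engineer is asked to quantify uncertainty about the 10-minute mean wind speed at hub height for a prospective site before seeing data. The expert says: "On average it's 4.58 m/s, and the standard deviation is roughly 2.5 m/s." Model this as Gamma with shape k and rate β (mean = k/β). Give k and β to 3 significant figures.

For Gamma(k, rate β): mean = k/β, variance = k/β², so CV = 1/√k.
CV = SD/mean = 2.5/4.58 = 0.5459, hence k = 1/CV² = 3.36.
Then β = k/mean = 3.36/4.58 = 0.733.

k ≈ 3.36, β ≈ 0.733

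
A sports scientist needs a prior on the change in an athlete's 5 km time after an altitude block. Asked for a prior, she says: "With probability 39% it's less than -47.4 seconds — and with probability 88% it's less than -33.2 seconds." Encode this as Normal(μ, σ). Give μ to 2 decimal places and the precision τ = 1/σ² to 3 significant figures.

μ = -44.67, τ = 0.0105

For Normal(μ,σ), the p-quantile is μ + z_p·σ. Here z_{0.39} = -0.2793, z_{0.88} = 1.175.
So -47.4 = μ − 0.2793σ and -33.2 = μ + 1.175σ.
Subtracting: σ = (-33.2 − -47.4)/(1.175 − (-0.2793)) = 9.76.
Then μ = -47.4 − (-0.2793)·9.76 = -44.67.
Precision τ = 1/σ² = 1/9.764² = 0.0105.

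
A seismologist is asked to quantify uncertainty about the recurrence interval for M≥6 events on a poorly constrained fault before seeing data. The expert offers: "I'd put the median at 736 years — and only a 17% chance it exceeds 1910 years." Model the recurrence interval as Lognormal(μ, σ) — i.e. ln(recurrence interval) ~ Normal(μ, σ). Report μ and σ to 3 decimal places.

μ ≈ 6.601, σ ≈ 0.999

If T ~ Lognormal(μ,σ) then ln T ~ Normal(μ,σ), so the p-quantile of ln T is μ + z_p·σ.
ln(736) = 6.601 and ln(1910) = 7.555; z_{0.5} = 0, z_{0.83} = 0.9542.
σ = (7.555 − 6.601)/(0.9542 − (0)) = 0.999.
μ = 6.601 − (0)·0.999 = 6.601.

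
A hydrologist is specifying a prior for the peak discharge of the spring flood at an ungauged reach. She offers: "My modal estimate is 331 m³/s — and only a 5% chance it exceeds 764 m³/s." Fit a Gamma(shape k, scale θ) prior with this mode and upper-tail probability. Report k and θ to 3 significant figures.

Gamma(k,θ) with k>1 has mode (k−1)θ, so θ = 331/(k−1).
Need P(X < 764) = 0.95 with θ tied to k this way. Start at k = 2, θ = 331: P(X<764) ≈ 0.671.
Too low — raise k to concentrate. Iterating converges to k ≈ 4.91.
Then θ = 331/(4.91−1) ≈ 84.6.

k ≈ 4.91, θ ≈ 84.6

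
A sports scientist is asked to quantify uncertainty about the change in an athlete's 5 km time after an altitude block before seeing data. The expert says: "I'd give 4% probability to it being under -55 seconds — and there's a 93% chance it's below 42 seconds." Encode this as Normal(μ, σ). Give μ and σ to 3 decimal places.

The p-quantile of Normal(μ,σ) is μ + z_p·σ, with z_{0.04} = -1.751 and z_{0.93} = 1.476.
Eliminate σ: μ = (z₂·x₁ − z₁·x₂)/(z₂ − z₁) = (1.476·-55 − (-1.751)·42)/3.226 = -2.368.
Then σ = (x₂ − x₁)/(z₂ − z₁) = (42 − -55)/3.226 = 30.064.

μ = -2.368, σ = 30.064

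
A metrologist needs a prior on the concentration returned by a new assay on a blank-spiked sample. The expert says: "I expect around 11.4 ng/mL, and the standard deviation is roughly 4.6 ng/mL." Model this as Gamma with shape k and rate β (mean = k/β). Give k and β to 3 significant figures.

k ≈ 6.14, β ≈ 0.539

For Gamma(k, rate β): mean = k/β, variance = k/β², so CV = 1/√k.
CV = SD/mean = 4.6/11.4 = 0.4035, hence k = 1/CV² = 6.14.
Then β = k/mean = 6.14/11.4 = 0.539.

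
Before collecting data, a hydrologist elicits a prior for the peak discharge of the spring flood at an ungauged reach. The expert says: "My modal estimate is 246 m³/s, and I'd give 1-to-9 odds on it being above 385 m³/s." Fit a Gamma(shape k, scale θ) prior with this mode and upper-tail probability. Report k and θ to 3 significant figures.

k ≈ 10.3, θ ≈ 26.4

Gamma(k,θ) with k>1 has mode (k−1)θ, so θ = 246/(k−1).
Need P(X < 385) = 0.9 with θ tied to k this way. Start at k = 2, θ = 246: P(X<385) ≈ 0.464.
Too low — raise k to concentrate. Iterating converges to k ≈ 10.3.
Then θ = 246/(10.3−1) ≈ 26.4.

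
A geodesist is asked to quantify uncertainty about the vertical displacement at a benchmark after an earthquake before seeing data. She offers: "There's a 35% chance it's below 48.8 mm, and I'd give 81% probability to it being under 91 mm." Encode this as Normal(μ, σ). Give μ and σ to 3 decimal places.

μ = 61.672, σ = 33.407

The p-quantile of Normal(μ,σ) is μ + z_p·σ, with z_{0.35} = -0.3853 and z_{0.81} = 0.8779.
Eliminate σ: μ = (z₂·x₁ − z₁·x₂)/(z₂ − z₁) = (0.8779·48.8 − (-0.3853)·91)/1.263 = 61.672.
Then σ = (x₂ − x₁)/(z₂ − z₁) = (91 − 48.8)/1.263 = 33.407.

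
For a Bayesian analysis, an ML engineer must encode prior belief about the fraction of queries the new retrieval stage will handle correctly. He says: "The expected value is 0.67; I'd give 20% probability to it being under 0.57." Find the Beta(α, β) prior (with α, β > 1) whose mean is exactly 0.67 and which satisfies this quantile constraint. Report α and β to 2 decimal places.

α ≈ 10.05, β ≈ 4.95

With mean 0.67 fixed, write α = 0.67s, β = 0.33s where s = α+β.
Need P(θ < 0.57) = 0.2 under Beta(0.67s, 0.33s). Normal approximation: (q−m)/√(m(1−m)/s) ≈ z_{0.2} = -0.842, so s ≈ 0.67·0.33·(-0.842)²/(0.57−0.67)² = 15.7.
At s = 15.7: P(θ<0.57) ≈ 0.195. Adjusting to match 0.2 gives s ≈ 15.00.
So α = 0.67·15.00 ≈ 10.05, β = 0.33·15.00 ≈ 4.95.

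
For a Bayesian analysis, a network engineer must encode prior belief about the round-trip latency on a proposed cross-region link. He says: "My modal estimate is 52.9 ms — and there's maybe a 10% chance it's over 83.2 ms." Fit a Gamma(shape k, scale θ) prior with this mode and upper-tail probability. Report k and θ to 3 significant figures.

Gamma(k,θ) with k>1 has mode (k−1)θ, so θ = 52.9/(k−1).
Need P(X < 83.2) = 0.9 with θ tied to k this way. Start at k = 2, θ = 52.9: P(X<83.2) ≈ 0.466.
Too low — raise k to concentrate. Iterating converges to k ≈ 10.1.
Then θ = 52.9/(10.1−1) ≈ 5.79.

k ≈ 10.1, θ ≈ 5.79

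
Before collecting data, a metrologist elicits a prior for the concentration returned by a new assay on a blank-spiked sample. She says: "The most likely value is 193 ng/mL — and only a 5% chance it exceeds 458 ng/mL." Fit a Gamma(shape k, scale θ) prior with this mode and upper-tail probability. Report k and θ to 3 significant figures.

k ≈ 4.66, θ ≈ 52.8

Gamma(k,θ) with k>1 has mode (k−1)θ, so θ = 193/(k−1).
Need P(X < 458) = 0.95 with θ tied to k this way. Start at k = 2, θ = 193: P(X<458) ≈ 0.686.
Too low — raise k to concentrate. Iterating converges to k ≈ 4.66.
Then θ = 193/(4.66−1) ≈ 52.8.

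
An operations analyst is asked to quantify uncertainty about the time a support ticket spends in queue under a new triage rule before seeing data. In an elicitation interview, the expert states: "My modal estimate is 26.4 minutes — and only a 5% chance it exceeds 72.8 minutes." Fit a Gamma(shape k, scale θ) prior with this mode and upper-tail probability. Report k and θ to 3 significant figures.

Gamma(k,θ) with k>1 has mode (k−1)θ, so θ = 26.4/(k−1).
Need P(X < 72.8) = 0.95 with θ tied to k this way. Start at k = 2, θ = 26.4: P(X<72.8) ≈ 0.762.
Too low — raise k to concentrate. Iterating converges to k ≈ 3.61.
Then θ = 26.4/(3.61−1) ≈ 10.1.

k ≈ 3.61, θ ≈ 10.1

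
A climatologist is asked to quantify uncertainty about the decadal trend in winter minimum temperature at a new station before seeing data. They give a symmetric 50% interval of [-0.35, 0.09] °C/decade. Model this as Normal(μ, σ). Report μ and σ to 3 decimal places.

A symmetric 50% interval runs μ ± z·σ with z = 0.6745.
Half-width = 0.22, so σ = 0.22/0.6745 = 0.326.
μ is the interval midpoint, -0.130.

μ = -0.130, σ = 0.326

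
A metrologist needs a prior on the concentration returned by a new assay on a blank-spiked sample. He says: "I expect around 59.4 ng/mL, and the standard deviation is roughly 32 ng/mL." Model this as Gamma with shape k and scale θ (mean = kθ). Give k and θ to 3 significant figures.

k ≈ 3.45, θ ≈ 17.2

For Gamma(k, scale θ): mean = kθ, variance = kθ², so CV = 1/√k.
CV = SD/mean = 32/59.4 = 0.5387, hence k = 1/CV² = 3.45.
Then θ = mean/k = 59.4/3.45 = 17.2.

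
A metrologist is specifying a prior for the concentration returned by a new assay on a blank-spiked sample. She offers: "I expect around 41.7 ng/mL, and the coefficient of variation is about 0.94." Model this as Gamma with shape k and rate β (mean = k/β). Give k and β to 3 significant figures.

For Gamma(k, rate β): mean = k/β, variance = k/β², so CV = 1/√k.
CV = 0.94, hence k = 1/CV² = 1.13.
Then β = k/mean = 1.13/41.7 = 0.0271.

k ≈ 1.13, β ≈ 0.0271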